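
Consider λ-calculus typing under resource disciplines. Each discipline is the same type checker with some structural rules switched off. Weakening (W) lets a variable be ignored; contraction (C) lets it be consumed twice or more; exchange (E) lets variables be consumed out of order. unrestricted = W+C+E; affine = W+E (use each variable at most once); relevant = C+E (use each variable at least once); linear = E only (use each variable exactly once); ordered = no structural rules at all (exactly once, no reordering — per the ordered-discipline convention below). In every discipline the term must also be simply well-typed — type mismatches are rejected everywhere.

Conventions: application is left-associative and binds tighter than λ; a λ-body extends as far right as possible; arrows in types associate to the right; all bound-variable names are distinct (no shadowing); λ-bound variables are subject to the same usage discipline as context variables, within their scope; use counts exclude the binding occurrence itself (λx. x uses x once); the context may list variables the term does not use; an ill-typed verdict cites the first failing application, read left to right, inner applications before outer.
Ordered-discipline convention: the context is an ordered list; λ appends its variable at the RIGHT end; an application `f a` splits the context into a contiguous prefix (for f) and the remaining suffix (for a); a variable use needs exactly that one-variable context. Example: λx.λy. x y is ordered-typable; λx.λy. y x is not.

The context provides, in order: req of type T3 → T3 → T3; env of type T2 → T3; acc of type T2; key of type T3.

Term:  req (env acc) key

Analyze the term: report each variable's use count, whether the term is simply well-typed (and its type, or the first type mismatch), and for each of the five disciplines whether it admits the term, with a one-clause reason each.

counts: req ×1; env ×1; acc ×1; key ×1
order of uses: req, env, acc, key
typing: the term checks, with type T3
ordered ✓ (single-use (req, env, acc, key), ordered derivation ok)
linear ✓ (exactly-once usage across req, env, acc, key)
affine ✓ (at most one use each (req, env, acc, key))
relevant ✓ (every one of req, env, acc, key appears)
unrestricted ✓ (type-checks (T3) and nothing is barred)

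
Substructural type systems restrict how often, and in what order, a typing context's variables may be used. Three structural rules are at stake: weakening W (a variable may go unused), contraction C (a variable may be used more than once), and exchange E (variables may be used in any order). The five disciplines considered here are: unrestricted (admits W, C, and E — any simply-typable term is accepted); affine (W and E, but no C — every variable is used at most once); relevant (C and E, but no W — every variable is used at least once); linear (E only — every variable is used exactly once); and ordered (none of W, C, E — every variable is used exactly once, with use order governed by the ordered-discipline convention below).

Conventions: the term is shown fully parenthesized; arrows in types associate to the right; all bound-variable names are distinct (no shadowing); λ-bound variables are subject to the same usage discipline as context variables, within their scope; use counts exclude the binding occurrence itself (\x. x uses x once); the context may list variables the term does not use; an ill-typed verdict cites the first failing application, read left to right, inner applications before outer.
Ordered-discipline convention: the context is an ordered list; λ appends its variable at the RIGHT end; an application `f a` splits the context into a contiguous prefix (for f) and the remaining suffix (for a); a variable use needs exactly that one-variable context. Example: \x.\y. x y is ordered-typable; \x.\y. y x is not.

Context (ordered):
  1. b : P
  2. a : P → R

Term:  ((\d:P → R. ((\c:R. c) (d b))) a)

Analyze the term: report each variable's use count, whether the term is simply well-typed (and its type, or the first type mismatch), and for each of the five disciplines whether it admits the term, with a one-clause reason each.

counts: b: 1×; a: 1×; d [bound]: 1×; c [bound]: 1×
uses in reading order: c, d, b, a
typing: the term checks, with type R
ordered: ✗ — no ordered split (uses run c, d, b, a)
linear: ✓ — b, a, d, c: one use apiece
affine: ✓ — none of b, a, d, c used more than once
relevant: ✓ — every one of b, a, d, c appears
unrestricted: ✓ — well-typed at R; no restrictions here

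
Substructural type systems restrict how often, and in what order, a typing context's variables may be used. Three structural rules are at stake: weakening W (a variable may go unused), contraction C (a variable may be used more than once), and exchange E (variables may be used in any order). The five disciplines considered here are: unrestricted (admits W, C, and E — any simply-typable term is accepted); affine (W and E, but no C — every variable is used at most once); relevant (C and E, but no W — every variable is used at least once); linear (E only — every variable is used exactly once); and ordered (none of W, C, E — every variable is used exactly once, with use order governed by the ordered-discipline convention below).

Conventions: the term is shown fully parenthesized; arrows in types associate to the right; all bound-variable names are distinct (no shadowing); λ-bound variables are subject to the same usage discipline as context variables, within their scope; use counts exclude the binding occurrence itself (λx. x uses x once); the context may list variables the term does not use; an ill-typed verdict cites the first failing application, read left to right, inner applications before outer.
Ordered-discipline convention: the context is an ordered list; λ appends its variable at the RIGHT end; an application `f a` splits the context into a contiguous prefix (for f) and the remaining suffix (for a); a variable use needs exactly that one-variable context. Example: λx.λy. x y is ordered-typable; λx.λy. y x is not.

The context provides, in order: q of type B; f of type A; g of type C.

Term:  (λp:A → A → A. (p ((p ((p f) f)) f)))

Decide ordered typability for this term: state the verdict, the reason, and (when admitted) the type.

no — f ×3, p ×3 used more than once (contraction); q, g never used (weakening)
use counts: q ×0, f ×3, g ×0, p (bound) ×3
order of uses: p, p, p, f, f, f
typing: ✓ — (A → A → A) → A → A
all disciplines: ordered ✗; linear ✗; affine ✗; relevant ✗; unrestricted ✓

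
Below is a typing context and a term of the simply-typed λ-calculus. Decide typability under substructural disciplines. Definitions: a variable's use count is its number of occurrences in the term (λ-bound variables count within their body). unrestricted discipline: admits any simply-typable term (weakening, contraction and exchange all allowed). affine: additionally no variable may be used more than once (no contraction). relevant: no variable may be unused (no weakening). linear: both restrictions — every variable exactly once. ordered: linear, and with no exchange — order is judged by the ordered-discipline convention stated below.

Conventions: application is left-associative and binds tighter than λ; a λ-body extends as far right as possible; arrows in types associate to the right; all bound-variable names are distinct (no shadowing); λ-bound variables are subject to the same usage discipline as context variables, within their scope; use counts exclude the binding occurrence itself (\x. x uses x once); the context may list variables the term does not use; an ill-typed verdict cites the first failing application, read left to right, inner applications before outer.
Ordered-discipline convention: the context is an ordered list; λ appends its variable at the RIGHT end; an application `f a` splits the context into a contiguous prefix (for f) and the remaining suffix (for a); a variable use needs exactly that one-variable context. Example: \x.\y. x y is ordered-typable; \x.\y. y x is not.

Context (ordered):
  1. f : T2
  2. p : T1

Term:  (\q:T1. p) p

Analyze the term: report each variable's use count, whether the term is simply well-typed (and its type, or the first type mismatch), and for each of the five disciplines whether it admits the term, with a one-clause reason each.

usage: f ×0; p ×2; q (λ-bound) ×0
use order (left to right): p, p
typing: the term checks, with type T1
ordered: ✗ — p ×2 used more than once (contraction); f, q never used (weakening)
linear: ✗ — p ×2 used more than once (contraction); f, q never used (weakening)
affine: ✗ — p ×2 used more than once (contraction)
relevant: ✗ — f, q never used (weakening)
unrestricted: ✓ — well-typed at T1; no restrictions here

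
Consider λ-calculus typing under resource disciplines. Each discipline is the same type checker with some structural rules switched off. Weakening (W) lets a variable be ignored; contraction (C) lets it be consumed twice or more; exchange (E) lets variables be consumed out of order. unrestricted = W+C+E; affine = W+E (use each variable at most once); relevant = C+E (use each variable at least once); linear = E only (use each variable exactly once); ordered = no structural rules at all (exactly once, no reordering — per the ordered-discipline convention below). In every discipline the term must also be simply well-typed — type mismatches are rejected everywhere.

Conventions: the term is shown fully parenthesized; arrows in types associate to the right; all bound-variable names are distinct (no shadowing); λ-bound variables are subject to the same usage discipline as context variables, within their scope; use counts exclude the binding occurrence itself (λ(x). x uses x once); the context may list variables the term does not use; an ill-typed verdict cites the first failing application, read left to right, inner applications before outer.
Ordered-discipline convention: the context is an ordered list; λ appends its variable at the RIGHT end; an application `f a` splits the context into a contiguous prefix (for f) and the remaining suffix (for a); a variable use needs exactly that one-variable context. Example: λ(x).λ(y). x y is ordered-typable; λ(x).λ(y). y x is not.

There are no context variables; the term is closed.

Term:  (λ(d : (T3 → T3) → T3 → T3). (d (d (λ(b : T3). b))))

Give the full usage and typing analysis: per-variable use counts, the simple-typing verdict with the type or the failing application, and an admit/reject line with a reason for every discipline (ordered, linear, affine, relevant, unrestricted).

variable uses: d [bound]: 2; b [bound]: 1
uses in reading order: d, d, b
typing: the term checks, with type ((T3 → T3) → T3 → T3) → T3 → T3
ordered: ✗ — repeated use of d ×2
linear: ✗ — repeated use of d ×2
affine: ✗ — repeated use of d ×2
relevant: ✓ — every one of d, b appears
unrestricted: ✓ — simply typable at ((T3 → T3) → T3 → T3) → T3 → T3; W, C, E all held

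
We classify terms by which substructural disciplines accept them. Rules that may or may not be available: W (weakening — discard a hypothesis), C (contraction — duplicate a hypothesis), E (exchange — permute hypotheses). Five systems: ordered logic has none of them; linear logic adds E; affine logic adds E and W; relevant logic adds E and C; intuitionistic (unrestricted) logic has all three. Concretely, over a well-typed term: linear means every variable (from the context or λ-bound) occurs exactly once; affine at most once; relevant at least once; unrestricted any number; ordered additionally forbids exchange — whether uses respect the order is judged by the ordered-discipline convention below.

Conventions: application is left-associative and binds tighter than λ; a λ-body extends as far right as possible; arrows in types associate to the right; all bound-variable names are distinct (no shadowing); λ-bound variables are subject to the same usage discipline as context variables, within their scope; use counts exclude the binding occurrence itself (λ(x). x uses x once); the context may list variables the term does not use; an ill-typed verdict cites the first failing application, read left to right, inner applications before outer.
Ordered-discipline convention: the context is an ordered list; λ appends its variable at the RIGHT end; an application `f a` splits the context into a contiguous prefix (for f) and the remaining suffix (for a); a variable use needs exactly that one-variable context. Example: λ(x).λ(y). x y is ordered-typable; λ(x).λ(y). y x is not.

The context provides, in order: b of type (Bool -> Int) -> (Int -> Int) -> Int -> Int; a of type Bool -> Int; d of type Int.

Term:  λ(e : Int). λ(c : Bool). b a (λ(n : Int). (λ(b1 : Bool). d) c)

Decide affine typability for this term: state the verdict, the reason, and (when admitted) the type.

yes — b, a, d, e, c, n, b1: no repeats, contraction unneeded; term : Int -> Bool -> Int -> Int
variable uses: b ×1, a ×1, d ×1, e (λ-bound) ×0, c (λ-bound) ×1, n (λ-bound) ×0, b1 (λ-bound) ×0
left-to-right use order: b, a, d, c
typing: the term checks, with type Int -> Bool -> Int -> Int
all disciplines: ordered ✗ | linear ✗ | affine ✓ | relevant ✗ | unrestricted ✓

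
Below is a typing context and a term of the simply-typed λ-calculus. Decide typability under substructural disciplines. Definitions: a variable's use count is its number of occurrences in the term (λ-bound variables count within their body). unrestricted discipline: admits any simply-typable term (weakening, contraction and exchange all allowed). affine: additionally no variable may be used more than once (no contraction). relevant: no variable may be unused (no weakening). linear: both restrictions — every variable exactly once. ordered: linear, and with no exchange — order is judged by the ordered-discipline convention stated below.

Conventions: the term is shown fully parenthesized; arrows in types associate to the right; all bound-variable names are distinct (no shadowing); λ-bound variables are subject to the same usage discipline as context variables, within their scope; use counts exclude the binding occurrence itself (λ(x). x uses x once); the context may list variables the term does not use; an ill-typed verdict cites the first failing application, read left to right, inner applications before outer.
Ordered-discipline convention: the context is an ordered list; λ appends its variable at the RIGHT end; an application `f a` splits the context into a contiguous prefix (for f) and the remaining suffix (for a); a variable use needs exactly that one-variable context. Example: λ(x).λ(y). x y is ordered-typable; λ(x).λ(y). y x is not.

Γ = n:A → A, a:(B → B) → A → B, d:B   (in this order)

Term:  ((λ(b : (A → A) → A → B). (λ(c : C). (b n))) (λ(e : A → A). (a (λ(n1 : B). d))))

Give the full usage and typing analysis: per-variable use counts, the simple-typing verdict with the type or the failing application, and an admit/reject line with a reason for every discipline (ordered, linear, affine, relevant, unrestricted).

usage: n: 1, a: 1, d: 1, b (bound): 1, c (bound): 0, e (bound): 0, n1 (bound): 0
uses in reading order: b, n, a, d
typing: well-typed — term : C → A → B
ordered: ✗, c, e, n1 never used (weakening)
linear: ✗, c, e, n1 never used (weakening)
affine: ✓, none of n, a, d, b, c, e, n1 used more than once
relevant: ✗, c, e, n1 never used (weakening)
unrestricted: ✓, simply typable at C → A → B; W, C, E all held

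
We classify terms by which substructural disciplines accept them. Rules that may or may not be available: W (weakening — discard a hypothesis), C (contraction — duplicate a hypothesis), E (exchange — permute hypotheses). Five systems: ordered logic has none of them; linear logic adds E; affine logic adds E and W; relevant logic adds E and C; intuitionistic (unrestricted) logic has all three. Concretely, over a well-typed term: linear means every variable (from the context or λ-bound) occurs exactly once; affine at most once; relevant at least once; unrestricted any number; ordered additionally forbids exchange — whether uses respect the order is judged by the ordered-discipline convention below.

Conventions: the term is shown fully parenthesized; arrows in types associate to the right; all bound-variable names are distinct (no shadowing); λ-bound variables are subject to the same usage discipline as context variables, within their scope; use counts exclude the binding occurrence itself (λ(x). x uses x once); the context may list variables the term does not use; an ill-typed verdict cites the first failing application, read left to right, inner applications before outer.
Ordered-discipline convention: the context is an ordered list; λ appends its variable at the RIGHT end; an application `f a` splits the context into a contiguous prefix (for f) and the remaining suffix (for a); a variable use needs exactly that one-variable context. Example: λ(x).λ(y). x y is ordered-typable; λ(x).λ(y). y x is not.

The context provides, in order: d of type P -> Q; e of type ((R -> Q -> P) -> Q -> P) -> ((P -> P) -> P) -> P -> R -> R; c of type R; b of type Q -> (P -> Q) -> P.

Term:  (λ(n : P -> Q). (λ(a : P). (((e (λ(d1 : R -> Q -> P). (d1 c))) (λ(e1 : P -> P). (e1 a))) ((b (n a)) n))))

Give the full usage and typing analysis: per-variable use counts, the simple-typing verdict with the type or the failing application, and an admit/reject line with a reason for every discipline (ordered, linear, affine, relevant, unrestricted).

use counts: d ×0, e ×1, c ×1, b ×1, n [bound] ×2, a [bound] ×2, d1 [bound] ×1, e1 [bound] ×1
use order (left to right): e, d1, c, e1, a, b, n, a, n
typing: ✓ — (P -> Q) -> P -> R -> R
ordered ✗ (n ×2, a ×2 used more than once (contraction); unused: d — weakening required)
linear ✗ (n ×2, a ×2 used more than once (contraction); unused: d — weakening required)
affine ✗ (n ×2, a ×2 used more than once (contraction))
relevant ✗ (unused: d — weakening required)
unrestricted ✓ (typability at (P -> Q) -> P -> R -> R is all that's needed)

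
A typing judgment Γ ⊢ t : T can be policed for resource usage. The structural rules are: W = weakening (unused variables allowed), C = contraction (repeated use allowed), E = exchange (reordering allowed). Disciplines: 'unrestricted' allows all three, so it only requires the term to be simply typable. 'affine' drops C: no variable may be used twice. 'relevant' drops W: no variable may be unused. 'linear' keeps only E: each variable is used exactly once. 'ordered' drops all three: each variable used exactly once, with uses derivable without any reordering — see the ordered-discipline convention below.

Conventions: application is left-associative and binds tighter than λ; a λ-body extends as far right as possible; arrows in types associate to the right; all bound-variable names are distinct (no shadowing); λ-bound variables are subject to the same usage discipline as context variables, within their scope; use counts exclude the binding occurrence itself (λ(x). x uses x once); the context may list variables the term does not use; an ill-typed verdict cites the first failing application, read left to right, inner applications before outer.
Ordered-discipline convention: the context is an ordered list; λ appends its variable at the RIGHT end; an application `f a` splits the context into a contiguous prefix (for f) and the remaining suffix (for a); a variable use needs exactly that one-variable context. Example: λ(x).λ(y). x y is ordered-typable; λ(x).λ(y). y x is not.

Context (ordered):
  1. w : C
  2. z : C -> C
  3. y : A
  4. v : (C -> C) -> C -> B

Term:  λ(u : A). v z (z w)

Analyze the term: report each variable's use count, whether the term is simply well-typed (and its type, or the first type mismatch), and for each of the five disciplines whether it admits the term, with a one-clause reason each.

variable uses: w: 1×, z: 2×, y: 0×, v: 1×, u (λ-bound): 0×
use order (left to right): v, z, z, w
typing: well-typed — term : A -> B
ordered ✗ (uses contraction: z ×2; y, u never used (weakening))
linear ✗ (uses contraction: z ×2; y, u never used (weakening))
affine ✗ (uses contraction: z ×2)
relevant ✗ (y, u never used (weakening))
unrestricted ✓ (well-typed at A -> B; no restrictions here)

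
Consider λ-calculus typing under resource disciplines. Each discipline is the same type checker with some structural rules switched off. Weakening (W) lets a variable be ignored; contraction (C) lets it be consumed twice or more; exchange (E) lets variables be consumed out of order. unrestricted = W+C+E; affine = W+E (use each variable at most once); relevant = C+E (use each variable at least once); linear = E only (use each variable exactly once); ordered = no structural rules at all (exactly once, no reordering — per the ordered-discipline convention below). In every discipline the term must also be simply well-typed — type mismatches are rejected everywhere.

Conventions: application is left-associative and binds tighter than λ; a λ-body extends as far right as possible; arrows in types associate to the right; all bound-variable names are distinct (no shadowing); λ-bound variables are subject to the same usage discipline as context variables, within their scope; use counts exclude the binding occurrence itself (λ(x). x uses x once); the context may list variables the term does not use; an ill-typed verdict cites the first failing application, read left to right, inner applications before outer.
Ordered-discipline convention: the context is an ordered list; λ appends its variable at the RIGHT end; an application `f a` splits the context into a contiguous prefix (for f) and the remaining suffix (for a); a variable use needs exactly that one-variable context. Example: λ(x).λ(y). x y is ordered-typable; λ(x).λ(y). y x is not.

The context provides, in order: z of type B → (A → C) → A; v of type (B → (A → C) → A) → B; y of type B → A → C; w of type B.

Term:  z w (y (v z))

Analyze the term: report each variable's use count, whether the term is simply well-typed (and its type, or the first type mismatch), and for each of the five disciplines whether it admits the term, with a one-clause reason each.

usage: z: 2×; v: 1×; y: 1×; w: 1×
uses in reading order: z, w, y, v, z
typing: well-typed — term : A
ordered: ✗, needs contraction — z ×2
linear: ✗, needs contraction — z ×2
affine: ✗, needs contraction — z ×2
relevant: ✓, every one of z, v, y, w appears
unrestricted: ✓, typability at A is all that's needed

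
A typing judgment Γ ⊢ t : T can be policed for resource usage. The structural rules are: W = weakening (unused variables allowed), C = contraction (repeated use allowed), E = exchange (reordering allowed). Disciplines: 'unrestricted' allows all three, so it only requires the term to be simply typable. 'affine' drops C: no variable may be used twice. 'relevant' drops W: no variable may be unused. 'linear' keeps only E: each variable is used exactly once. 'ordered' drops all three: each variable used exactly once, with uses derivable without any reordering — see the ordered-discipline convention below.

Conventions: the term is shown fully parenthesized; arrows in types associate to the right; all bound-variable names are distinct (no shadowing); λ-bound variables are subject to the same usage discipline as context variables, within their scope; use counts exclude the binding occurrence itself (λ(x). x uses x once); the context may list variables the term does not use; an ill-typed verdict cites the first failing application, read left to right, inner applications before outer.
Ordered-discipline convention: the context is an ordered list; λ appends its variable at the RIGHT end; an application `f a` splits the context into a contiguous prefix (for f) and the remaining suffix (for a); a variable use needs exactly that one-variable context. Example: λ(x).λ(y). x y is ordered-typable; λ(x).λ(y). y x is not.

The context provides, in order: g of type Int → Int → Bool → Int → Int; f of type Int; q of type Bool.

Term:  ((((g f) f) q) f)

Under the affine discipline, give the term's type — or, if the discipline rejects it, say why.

not well-typed under affine — repeated use of f ×3
variable uses: g=1, f=3, q=1
order of uses: g, f, f, q, f
typing: well-typed — term : Int
summary: ordered ✗; linear ✗; affine ✗; relevant ✓; unrestricted ✓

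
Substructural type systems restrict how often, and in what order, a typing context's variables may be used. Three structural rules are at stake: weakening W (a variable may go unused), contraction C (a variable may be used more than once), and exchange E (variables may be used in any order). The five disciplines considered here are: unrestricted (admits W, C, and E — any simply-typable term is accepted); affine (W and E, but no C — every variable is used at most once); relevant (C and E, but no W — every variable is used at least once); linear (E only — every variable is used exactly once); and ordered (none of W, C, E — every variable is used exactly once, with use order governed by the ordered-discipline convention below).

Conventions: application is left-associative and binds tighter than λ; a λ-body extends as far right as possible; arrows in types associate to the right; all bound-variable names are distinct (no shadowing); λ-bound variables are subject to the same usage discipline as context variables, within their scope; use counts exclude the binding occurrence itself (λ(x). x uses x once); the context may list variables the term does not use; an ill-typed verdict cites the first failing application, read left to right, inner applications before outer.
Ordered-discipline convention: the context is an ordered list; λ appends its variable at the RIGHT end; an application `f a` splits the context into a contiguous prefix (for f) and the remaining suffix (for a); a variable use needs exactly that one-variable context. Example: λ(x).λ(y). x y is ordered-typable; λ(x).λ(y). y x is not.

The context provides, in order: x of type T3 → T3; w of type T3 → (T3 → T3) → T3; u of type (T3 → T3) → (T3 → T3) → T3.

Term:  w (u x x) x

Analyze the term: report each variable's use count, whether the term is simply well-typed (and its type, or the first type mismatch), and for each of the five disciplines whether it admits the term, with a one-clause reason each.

use counts: x=3, w=1, u=1
left-to-right use order: w, u, x, x, x
typing: the term checks, with type T3
ordered: ✗ — repeated use of x ×3
linear: ✗ — repeated use of x ×3
affine: ✗ — repeated use of x ×3
relevant: ✓ — none of x, w, u goes unused
unrestricted: ✓ — simply typable at T3; W, C, E all held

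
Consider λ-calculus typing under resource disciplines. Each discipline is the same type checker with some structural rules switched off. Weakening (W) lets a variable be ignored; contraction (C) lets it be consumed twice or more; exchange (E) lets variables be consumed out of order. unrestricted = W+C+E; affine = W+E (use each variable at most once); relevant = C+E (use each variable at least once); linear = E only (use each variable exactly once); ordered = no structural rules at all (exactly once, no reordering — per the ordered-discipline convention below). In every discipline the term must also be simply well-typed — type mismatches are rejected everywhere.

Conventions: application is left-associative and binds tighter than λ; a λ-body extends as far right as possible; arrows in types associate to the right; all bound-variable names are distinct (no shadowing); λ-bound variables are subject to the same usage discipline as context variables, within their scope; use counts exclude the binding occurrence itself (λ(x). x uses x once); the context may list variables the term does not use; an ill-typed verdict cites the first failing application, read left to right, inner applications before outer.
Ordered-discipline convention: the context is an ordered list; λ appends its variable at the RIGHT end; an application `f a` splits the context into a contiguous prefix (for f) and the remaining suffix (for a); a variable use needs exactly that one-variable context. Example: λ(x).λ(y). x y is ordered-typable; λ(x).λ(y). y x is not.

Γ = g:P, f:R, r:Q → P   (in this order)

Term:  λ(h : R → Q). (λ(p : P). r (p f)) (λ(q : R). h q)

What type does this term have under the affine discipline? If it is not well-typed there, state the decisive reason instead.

not well-typed under affine — a type mismatch blocks all five
usage: g ×0, f ×1, r ×1, h (λ-bound) ×1, p (λ-bound) ×1, q (λ-bound) ×1
left-to-right use order: r, p, f, h, q
typing: ill-typed: can't apply a value of type P
across the five disciplines: ordered ✗ | linear ✗ | affine ✗ | relevant ✗ | unrestricted ✗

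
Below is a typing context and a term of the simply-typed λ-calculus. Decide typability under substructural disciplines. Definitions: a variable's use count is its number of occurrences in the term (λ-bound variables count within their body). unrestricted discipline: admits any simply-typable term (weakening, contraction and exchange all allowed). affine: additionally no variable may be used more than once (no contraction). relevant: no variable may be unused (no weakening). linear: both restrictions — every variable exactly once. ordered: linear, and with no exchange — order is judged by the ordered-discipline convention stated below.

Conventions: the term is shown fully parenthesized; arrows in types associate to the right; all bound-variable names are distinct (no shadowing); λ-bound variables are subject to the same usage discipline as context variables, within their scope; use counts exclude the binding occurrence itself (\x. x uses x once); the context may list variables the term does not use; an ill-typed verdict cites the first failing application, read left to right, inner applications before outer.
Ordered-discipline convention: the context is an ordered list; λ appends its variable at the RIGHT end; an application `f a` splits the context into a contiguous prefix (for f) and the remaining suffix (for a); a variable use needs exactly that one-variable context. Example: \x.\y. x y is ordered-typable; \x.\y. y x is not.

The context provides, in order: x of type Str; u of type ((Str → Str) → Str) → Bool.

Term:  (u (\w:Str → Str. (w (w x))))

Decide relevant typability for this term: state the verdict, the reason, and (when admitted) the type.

yes — at least one use each (x, u, w); term : Bool
counts: x ×1, u ×1, w (λ-bound) ×2
left-to-right use order: u, w, w, x
typing: well-typed at Bool
all disciplines: ordered ✗ · linear ✗ · affine ✗ · relevant ✓ · unrestricted ✓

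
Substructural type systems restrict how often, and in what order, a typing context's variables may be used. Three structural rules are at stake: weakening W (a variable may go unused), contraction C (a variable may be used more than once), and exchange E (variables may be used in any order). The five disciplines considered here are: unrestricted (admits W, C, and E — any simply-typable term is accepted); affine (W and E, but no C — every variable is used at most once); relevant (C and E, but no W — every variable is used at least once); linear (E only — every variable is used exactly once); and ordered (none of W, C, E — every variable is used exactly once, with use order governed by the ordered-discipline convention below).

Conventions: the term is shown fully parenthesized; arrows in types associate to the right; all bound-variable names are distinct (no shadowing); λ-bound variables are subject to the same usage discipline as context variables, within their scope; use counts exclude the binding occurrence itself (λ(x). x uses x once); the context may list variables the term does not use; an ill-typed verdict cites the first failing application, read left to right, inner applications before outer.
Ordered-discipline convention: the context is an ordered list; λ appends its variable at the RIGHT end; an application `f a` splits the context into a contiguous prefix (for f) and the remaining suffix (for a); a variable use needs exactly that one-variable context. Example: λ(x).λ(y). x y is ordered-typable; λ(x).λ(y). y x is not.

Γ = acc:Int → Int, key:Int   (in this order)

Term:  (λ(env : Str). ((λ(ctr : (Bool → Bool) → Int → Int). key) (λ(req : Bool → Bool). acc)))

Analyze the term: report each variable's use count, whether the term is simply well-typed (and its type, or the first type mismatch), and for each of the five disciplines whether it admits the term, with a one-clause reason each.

variable uses: acc: 1, key: 1, env [bound]: 0, ctr [bound]: 0, req [bound]: 0
uses in reading order: key, acc
typing: ✓ — Str → Int
ordered ✗ (needs weakening: env, ctr, req unused)
linear ✗ (needs weakening: env, ctr, req unused)
affine ✓ (at most one use each (acc, key, env, ctr, req))
relevant ✗ (needs weakening: env, ctr, req unused)
unrestricted ✓ (well-typed at Str → Int; no restrictions here)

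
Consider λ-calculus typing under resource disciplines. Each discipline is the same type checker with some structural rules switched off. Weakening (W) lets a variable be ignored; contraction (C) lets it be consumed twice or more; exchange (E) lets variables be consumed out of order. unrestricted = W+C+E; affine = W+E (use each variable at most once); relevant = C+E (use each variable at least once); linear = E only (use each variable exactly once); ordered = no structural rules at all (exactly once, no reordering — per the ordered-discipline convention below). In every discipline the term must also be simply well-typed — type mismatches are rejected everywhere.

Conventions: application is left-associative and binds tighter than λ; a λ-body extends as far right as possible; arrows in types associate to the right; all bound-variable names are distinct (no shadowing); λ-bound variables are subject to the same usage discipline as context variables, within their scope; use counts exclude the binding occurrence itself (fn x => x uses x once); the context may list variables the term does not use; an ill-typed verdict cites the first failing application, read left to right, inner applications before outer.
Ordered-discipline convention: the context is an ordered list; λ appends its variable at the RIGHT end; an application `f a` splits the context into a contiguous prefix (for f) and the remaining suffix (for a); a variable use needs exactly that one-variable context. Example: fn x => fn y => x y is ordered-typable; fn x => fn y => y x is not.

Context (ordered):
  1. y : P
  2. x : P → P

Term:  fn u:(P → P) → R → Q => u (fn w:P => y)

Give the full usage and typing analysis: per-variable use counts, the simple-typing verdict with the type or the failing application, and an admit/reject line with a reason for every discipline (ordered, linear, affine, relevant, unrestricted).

counts: y: 1, x: 0, u [bound]: 1, w [bound]: 0
use order (left to right): u, y
typing: ✓ — ((P → P) → R → Q) → R → Q
ordered ✗ (x, w left unused)
linear ✗ (x, w left unused)
affine ✓ (y, x, u, w: no repeats, contraction unneeded)
relevant ✗ (x, w left unused)
unrestricted ✓ (type-checks (((P → P) → R → Q) → R → Q) and nothing is barred)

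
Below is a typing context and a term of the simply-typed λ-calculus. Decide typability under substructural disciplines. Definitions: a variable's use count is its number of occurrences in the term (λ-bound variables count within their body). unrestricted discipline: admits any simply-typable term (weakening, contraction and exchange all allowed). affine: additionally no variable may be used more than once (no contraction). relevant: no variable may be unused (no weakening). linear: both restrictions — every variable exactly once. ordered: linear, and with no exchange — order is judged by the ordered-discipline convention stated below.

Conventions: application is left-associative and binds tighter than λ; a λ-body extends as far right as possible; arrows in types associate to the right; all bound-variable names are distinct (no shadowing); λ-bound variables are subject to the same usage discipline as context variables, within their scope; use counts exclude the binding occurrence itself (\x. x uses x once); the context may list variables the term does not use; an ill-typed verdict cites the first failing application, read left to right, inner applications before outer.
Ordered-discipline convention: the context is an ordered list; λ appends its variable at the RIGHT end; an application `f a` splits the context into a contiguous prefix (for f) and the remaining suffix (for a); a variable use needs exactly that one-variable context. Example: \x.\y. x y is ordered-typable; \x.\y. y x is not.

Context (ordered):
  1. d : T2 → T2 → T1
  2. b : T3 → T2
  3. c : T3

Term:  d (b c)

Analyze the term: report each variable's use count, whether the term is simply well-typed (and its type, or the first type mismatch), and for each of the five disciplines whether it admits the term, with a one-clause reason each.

variable uses: d=1; b=1; c=1
order of uses: d, b, c
typing: ✓ — T2 → T1
ordered: ✓ — single-use (d, b, c), ordered derivation ok
linear: ✓ — exactly-once usage across d, b, c
affine: ✓ — d, b, c: no repeats, contraction unneeded
relevant: ✓ — every one of d, b, c appears
unrestricted: ✓ — simply typable at T2 → T1; W, C, E all held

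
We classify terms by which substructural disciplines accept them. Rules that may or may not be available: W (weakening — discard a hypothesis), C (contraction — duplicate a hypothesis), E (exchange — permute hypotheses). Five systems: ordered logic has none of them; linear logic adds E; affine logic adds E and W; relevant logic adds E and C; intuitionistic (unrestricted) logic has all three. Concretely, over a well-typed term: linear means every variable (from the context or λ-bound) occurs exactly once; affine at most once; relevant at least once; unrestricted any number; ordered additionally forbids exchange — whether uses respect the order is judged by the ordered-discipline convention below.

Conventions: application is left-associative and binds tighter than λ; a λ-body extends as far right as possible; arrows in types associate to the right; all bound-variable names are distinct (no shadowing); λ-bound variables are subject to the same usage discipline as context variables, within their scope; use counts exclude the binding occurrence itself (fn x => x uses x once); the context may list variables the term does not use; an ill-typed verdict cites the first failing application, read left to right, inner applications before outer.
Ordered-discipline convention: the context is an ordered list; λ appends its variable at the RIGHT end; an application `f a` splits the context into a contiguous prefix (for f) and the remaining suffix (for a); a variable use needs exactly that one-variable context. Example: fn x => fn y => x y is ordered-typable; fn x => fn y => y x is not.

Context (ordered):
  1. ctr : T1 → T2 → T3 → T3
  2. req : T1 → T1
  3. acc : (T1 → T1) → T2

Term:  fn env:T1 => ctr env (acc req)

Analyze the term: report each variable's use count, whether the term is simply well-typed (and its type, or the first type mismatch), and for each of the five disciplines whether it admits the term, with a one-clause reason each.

use counts: ctr: 1, req: 1, acc: 1, env [bound]: 1
uses in reading order: ctr, env, acc, req
typing: ✓ — T1 → T3 → T3
ordered: ✗, no contiguous prefix/suffix split fits ctr, env, acc, req
linear: ✓, exactly-once usage across ctr, req, acc, env
affine: ✓, ctr, req, acc, env: no repeats, contraction unneeded
relevant: ✓, every one of ctr, req, acc, env appears
unrestricted: ✓, well-typed at T1 → T3 → T3; no restrictions here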